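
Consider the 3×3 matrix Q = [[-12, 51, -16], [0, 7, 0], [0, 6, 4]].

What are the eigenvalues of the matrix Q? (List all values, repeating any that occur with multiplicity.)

The characteristic polynomial is p(μ) = det(μI - Q).
Expanding along the first row, p(μ) = μ^3 + μ^2 - 104μ + 336.
Rational-root test: μ = 4 gives p(4) = 0.
Dividing by (μ - 4) leaves μ^2 + 5μ - 84.
The quadratic factors as (μ + 12)·(μ - 7).
Eigenvalues: -12, 4, 7.

-12, 4, 7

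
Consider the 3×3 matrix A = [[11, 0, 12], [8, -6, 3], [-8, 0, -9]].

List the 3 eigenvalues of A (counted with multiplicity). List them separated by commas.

The characteristic polynomial is p(r) = det(rI - A).
Expanding along the first row, p(r) = r^3 + 4r^2 - 15r - 18.
Try r = 3: p(3) = 0, so 3 is a root.
Factor out (r - 3): p(r) = (r - 3)·(r^2 + 7r + 6).
The quadratic factors as (r + 6)·(r + 1).
Eigenvalues: -6, -1, 3.

-6, -1, 3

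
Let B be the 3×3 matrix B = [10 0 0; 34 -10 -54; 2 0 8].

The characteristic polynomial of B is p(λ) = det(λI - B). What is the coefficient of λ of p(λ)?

p(λ) = λ^3 - 8λ^2 - 100λ + 800.
The coefficient of λ is -100.

-100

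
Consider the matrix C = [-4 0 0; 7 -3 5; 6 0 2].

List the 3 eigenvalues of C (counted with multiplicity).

Compute the characteristic polynomial p(λ) = det(λI - C).
Expanding the 3×3 determinant: p(λ) = λ^3 + 5λ^2 - 2λ - 24.
Try λ = -4: p(-4) = 0, so -4 is a root.
Dividing by (λ + 4) leaves λ^2 + λ - 6.
The quadratic factors as (λ + 3)·(λ - 2).
Eigenvalues: -4, -3, 2.

-4, -3, 2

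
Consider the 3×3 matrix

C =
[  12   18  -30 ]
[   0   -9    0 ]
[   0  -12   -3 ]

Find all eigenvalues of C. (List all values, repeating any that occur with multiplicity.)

Compute the characteristic polynomial p(r) = det(rI - C).
Expanding the 3×3 determinant: p(r) = r^3 - 117r - 324.
Since p(-9) = 0, r = -9 is a root.
Dividing by (r + 9) leaves r^2 - 9r - 36.
The quadratic factors as (r + 3)·(r - 12).
Eigenvalues: -9, -3, 12.

-9, -3, 12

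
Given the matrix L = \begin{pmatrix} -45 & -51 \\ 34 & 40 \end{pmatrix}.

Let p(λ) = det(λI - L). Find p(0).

-66

p(0) = det(0·I − L) = det(−L) = (−1)^2·det(L).
det(L) = -66, so p(0) = -66.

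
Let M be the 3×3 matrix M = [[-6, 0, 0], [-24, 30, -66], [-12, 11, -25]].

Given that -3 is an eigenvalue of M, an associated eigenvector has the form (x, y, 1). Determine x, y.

We need (M + 3I)v = 0.
M + 3I = [[-3, 0, 0], [-24, 33, -66], [-12, 11, -22]].
Row 1: (-3)·x + (0)·y + (0)·1 = 0
Row 2: (-24)·x + (33)·y + (-66)·1 = 0
Row 3: (-12)·x + (11)·y + (-22)·1 = 0
Solving gives x = 0, y = 2.
Check: M·(0, 2, 1) = (0, -6, -3) = -3·(0, 2, 1).

0, 2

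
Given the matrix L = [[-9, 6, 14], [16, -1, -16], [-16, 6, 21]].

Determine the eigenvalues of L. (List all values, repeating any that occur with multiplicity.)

-1, 5, 7

Set up det(rI - L) = 0.
Cofactor expansion gives p(r) = r^3 - 11r^2 + 23r + 35.
Since p(5) = 0, r = 5 is a root.
Factor out (r - 5): p(r) = (r - 5)·(r^2 - 6r - 7).
The quadratic factors as (r + 1)·(r - 7).
Eigenvalues: -1, 5, 7.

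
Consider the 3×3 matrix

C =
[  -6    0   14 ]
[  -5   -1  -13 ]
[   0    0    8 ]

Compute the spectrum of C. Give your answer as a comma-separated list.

The characteristic polynomial is p(μ) = det(μI - C).
Cofactor expansion gives p(μ) = μ^3 - μ^2 - 50μ - 48.
Rational-root test: μ = -1 gives p(-1) = 0.
Factor out (μ + 1): p(μ) = (μ + 1)·(μ^2 - 2μ - 48).
The quadratic factors as (μ + 6)·(μ - 8).
Eigenvalues: -6, -1, 8.

-6, -1, 8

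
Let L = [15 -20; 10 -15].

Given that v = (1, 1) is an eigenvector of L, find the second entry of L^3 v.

First find the eigenvalue: Lv = (-5, -5) = -5·(1, 1), so λ = -5.
Then L^3 v = λ^3·v = (-5)^3·(1, 1) = -125·(1, 1) = (-125, -125).

-125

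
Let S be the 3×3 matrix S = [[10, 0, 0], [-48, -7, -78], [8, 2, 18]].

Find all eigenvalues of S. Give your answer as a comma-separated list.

5, 6, 10

The characteristic polynomial is p(t) = det(tI - S).
Expanding along the first row, p(t) = t^3 - 21t^2 + 140t - 300.
Try t = 5: p(5) = 0, so 5 is a root.
Dividing by (t - 5) leaves t^2 - 16t + 60.
The quadratic factors as (t - 6)·(t - 10).
Eigenvalues: 5, 6, 10.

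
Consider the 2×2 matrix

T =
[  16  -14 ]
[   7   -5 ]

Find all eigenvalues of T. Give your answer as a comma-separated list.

2, 9

det(T - λI) = (16 - λ)(-5 - λ) - (-14)·(7) = λ^2 - 11λ + 18.
This factors as (λ - 2)·(λ - 9) = 0.
Eigenvalues: 2, 9.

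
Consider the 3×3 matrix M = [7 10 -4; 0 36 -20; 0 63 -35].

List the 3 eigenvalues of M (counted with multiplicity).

Compute the characteristic polynomial p(r) = det(rI - M).
Cofactor expansion gives p(r) = r^3 - 8r^2 + 7r.
Rational-root test: r = 1 gives p(1) = 0.
Factor out (r - 1): p(r) = (r - 1)·(r^2 - 7r).
The quadratic factors as r·(r - 7).
Eigenvalues: 0, 1, 7.

0, 1, 7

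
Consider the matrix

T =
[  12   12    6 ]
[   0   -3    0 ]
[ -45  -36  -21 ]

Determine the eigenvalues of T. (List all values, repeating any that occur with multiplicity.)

-6, -3, -3

The characteristic polynomial is p(r) = det(rI - T).
Cofactor expansion gives p(r) = r^3 + 12r^2 + 45r + 54.
Rational-root test: r = -3 gives p(-3) = 0.
Dividing by (r + 3) leaves r^2 + 9r + 18.
The quadratic factors as (r + 6)·(r + 3).
Eigenvalues: -6, -3, -3.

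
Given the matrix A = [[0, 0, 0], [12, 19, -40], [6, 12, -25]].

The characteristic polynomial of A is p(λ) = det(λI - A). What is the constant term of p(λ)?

0

p(λ) = λ^3 + 6λ^2 + 5λ.
The constant term is 0.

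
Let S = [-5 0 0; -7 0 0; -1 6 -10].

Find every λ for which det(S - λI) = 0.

S is lower triangular, so its eigenvalues are the diagonal entries.
Diagonal: -5, 0, -10.

-10, -5, 0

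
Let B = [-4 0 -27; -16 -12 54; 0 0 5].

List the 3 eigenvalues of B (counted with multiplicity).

-12, -4, 5

The characteristic polynomial is p(lambda) = det(lambda·I - B).
Expanding along the first row, p(lambda) = lambda^3 + 11·lambda^2 - 32·lambda - 240.
Rational-root test: lambda = -4 gives p(-4) = 0.
Factor out (lambda + 4): p(lambda) = (lambda + 4)·(lambda^2 + 7·lambda - 60).
The quadratic factors as (lambda + 12)·(lambda - 5).
Eigenvalues: -12, -4, 5.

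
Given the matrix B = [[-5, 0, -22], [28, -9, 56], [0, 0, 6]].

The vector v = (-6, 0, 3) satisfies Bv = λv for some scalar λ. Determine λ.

Compute Bv: B·(-6, 0, 3) = (-36, 0, 18).
Since Bv = λv, compare component 1: -36 = λ·-6, so λ = 6.

6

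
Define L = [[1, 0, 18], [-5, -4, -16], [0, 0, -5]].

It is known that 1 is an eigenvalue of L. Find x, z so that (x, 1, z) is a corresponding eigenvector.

-1, 0

We need (L - 1I)v = 0.
L - 1I = [[0, 0, 18], [-5, -5, -16], [0, 0, -6]].
Row 1: (0)·x + (0)·1 + (18)·z = 0
Row 2: (-5)·x + (-5)·1 + (-16)·z = 0
Row 3: (0)·x + (0)·1 + (-6)·z = 0
Solving gives x = -1, z = 0.
Check: L·(-1, 1, 0) = (-1, 1, 0) = 1·(-1, 1, 0).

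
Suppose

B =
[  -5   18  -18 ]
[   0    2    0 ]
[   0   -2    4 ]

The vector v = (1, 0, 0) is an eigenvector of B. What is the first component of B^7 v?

-78125

First find the eigenvalue: Bv = (-5, 0, 0) = -5·(1, 0, 0), so λ = -5.
Then B^7 v = λ^7·v = (-5)^7·(1, 0, 0) = -78125·(1, 0, 0) = (-78125, 0, 0).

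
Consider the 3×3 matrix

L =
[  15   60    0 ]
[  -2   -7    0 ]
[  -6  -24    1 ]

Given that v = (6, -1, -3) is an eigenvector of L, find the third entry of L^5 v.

-9375

First find the eigenvalue: Lv = (30, -5, -15) = 5·(6, -1, -3), so λ = 5.
Then L^5 v = λ^5·v = 5^5·(6, -1, -3) = 3125·(6, -1, -3) = (18750, -3125, -9375).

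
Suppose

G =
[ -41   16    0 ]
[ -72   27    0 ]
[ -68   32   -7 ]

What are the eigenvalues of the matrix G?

-9, -7, -5

Set up det(λI - G) = 0.
Cofactor expansion gives p(λ) = λ^3 + 21λ^2 + 143λ + 315.
Since p(-5) = 0, λ = -5 is a root.
Factor out (λ + 5): p(λ) = (λ + 5)·(λ^2 + 16λ + 63).
The quadratic factors as (λ + 9)·(λ + 7).
Eigenvalues: -9, -7, -5.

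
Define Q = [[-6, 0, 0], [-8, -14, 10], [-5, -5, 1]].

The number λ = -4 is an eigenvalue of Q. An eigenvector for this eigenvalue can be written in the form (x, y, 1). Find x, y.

0, 1

We need (Q + 4I)v = 0.
Q + 4I = [[-2, 0, 0], [-8, -10, 10], [-5, -5, 5]].
Row 1: (-2)·x + (0)·y + (0)·1 = 0
Row 2: (-8)·x + (-10)·y + (10)·1 = 0
Row 3: (-5)·x + (-5)·y + (5)·1 = 0
Solving gives x = 0, y = 1.
Check: Q·(0, 1, 1) = (0, -4, -4) = -4·(0, 1, 1).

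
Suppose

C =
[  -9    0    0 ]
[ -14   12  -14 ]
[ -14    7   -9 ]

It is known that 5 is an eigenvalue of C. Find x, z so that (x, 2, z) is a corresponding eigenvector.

0, 1

We need (C - 5I)v = 0.
C - 5I = [[-14, 0, 0], [-14, 7, -14], [-14, 7, -14]].
Row 1: (-14)·x + (0)·2 + (0)·z = 0
Row 2: (-14)·x + (7)·2 + (-14)·z = 0
Row 3: (-14)·x + (7)·2 + (-14)·z = 0
Solving gives x = 0, z = 1.
Check: C·(0, 2, 1) = (0, 10, 5) = 5·(0, 2, 1).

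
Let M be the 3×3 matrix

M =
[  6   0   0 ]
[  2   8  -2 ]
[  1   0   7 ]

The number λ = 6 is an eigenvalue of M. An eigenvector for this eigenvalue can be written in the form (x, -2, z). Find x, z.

1, -1

We need (M - 6I)v = 0.
M - 6I = [[0, 0, 0], [2, 2, -2], [1, 0, 1]].
Row 1: (0)·x + (0)·-2 + (0)·z = 0
Row 2: (2)·x + (2)·-2 + (-2)·z = 0
Row 3: (1)·x + (0)·-2 + (1)·z = 0
Solving gives x = 1, z = -1.
Check: M·(1, -2, -1) = (6, -12, -6) = 6·(1, -2, -1).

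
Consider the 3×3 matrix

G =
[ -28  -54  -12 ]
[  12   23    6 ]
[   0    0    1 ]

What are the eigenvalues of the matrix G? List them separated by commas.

-4, -1, 1

Set up det(λI - G) = 0.
Expanding the 3×3 determinant: p(λ) = λ^3 + 4λ^2 - λ - 4.
Since p(-1) = 0, λ = -1 is a root.
Factor out (λ + 1): p(λ) = (λ + 1)·(λ^2 + 3λ - 4).
The quadratic factors as (λ + 4)·(λ - 1).
Eigenvalues: -4, -1, 1.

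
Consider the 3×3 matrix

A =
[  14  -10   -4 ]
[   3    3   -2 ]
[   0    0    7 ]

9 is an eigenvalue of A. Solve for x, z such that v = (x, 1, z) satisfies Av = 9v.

We need (A - 9I)v = 0.
A - 9I = [[5, -10, -4], [3, -6, -2], [0, 0, -2]].
Row 1: (5)·x + (-10)·1 + (-4)·z = 0
Row 2: (3)·x + (-6)·1 + (-2)·z = 0
Row 3: (0)·x + (0)·1 + (-2)·z = 0
Solving gives x = 2, z = 0.
Check: A·(2, 1, 0) = (18, 9, 0) = 9·(2, 1, 0).

2, 0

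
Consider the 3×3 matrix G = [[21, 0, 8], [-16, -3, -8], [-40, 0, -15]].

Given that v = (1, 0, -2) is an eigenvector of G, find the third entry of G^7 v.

First find the eigenvalue: Gv = (5, 0, -10) = 5·(1, 0, -2), so λ = 5.
Then G^7 v = λ^7·v = 5^7·(1, 0, -2) = 78125·(1, 0, -2) = (78125, 0, -156250).

-156250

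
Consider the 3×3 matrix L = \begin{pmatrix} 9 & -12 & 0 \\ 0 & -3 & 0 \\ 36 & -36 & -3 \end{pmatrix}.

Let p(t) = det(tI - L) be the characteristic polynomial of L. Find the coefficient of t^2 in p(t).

The coefficient of t^2 of det(tI - L) is −trace(L).
trace(L) = (9) + (-3) + (-3) = 3, so the coefficient is -3.

-3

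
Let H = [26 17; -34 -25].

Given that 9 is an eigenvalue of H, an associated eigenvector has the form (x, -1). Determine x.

1

We need (H - 9I)v = 0.
H - 9I = [[17, 17], [-34, -34]].
Row 1: (17)·x + (17)·-1 = 0
Row 2: (-34)·x + (-34)·-1 = 0
Solving gives x = 1.
Check: H·(1, -1) = (9, -9) = 9·(1, -1).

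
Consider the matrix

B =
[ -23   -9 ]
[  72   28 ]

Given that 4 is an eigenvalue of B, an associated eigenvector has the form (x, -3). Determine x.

1

We need (B - 4I)v = 0.
B - 4I = [[-27, -9], [72, 24]].
Row 1: (-27)·x + (-9)·-3 = 0
Row 2: (72)·x + (24)·-3 = 0
Solving gives x = 1.
Check: B·(1, -3) = (4, -12) = 4·(1, -3).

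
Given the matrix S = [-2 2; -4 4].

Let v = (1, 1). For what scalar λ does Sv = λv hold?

Compute Sv: S·(1, 1) = (0, 0).
Since Sv = λv, compare component 1: 0 = λ·1, so λ = 0.

0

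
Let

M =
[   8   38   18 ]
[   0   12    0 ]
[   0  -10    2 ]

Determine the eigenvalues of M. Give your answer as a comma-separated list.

2, 8, 12

Set up det(tI - M) = 0.
Expanding the 3×3 determinant: p(t) = t^3 - 22t^2 + 136t - 192.
Since p(2) = 0, t = 2 is a root.
Factor out (t - 2): p(t) = (t - 2)·(t^2 - 20t + 96).
The quadratic factors as (t - 8)·(t - 12).
Eigenvalues: 2, 8, 12.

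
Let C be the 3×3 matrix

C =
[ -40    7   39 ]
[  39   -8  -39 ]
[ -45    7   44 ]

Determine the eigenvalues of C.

-8, -1, 5

The characteristic polynomial is p(λ) = det(λI - C).
Cofactor expansion gives p(λ) = λ^3 + 4λ^2 - 37λ - 40.
Since p(-1) = 0, λ = -1 is a root.
Factor out (λ + 1): p(λ) = (λ + 1)·(λ^2 + 3λ - 40).
The quadratic factors as (λ + 8)·(λ - 5).
Eigenvalues: -8, -1, 5.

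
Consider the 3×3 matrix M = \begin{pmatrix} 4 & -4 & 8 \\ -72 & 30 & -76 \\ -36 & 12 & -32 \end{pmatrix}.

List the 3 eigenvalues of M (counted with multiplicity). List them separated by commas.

-8, 4, 6

Set up det(tI - M) = 0.
Expanding along the first row, p(t) = t^3 - 2t^2 - 56t + 192.
Rational-root test: t = 6 gives p(6) = 0.
Factor out (t - 6): p(t) = (t - 6)·(t^2 + 4t - 32).
The quadratic factors as (t + 8)·(t - 4).
Eigenvalues: -8, 4, 6.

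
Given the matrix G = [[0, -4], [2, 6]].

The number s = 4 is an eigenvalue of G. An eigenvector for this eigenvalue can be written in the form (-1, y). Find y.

1

We need (G - 4I)v = 0.
G - 4I = [[-4, -4], [2, 2]].
Row 1: (-4)·-1 + (-4)·y = 0
Row 2: (2)·-1 + (2)·y = 0
Solving gives y = 1.
Check: G·(-1, 1) = (-4, 4) = 4·(-1, 1).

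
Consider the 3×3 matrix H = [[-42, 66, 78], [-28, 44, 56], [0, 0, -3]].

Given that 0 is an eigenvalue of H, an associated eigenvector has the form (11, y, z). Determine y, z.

7, 0

We need (H)v = 0.
H = [[-42, 66, 78], [-28, 44, 56], [0, 0, -3]].
Row 1: (-42)·11 + (66)·y + (78)·z = 0
Row 2: (-28)·11 + (44)·y + (56)·z = 0
Row 3: (0)·11 + (0)·y + (-3)·z = 0
Solving gives y = 7, z = 0.
Check: H·(11, 7, 0) = (0, 0, 0) = 0·(11, 7, 0).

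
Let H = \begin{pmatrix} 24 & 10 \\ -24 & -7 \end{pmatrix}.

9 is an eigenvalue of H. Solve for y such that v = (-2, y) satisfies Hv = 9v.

3

We need (H - 9I)v = 0.
H - 9I = [[15, 10], [-24, -16]].
Row 1: (15)·-2 + (10)·y = 0
Row 2: (-24)·-2 + (-16)·y = 0
Solving gives y = 3.
Check: H·(-2, 3) = (-18, 27) = 9·(-2, 3).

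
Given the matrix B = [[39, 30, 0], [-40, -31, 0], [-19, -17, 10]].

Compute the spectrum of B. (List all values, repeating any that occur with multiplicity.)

-1, 9, 10

Compute the characteristic polynomial p(λ) = det(λI - B).
Cofactor expansion gives p(λ) = λ^3 - 18λ^2 + 71λ + 90.
Since p(9) = 0, λ = 9 is a root.
Factor out (λ - 9): p(λ) = (λ - 9)·(λ^2 - 9λ - 10).
The quadratic factors as (λ + 1)·(λ - 10).
Eigenvalues: -1, 9, 10.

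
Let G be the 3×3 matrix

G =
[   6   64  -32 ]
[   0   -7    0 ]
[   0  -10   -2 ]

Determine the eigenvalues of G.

-7, -2, 6

The characteristic polynomial is p(λ) = det(λI - G).
Expanding the 3×3 determinant: p(λ) = λ^3 + 3λ^2 - 40λ - 84.
Since p(6) = 0, λ = 6 is a root.
Factor out (λ - 6): p(λ) = (λ - 6)·(λ^2 + 9λ + 14).
The quadratic factors as (λ + 7)·(λ + 2).
Eigenvalues: -7, -2, 6.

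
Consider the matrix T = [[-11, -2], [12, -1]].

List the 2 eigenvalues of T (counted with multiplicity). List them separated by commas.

det(T - tI) = (-11 - t)(-1 - t) - (-2)·(12) = t^2 + 12t + 35.
This factors as (t + 7)·(t + 5) = 0.
Eigenvalues: -7, -5.

-7, -5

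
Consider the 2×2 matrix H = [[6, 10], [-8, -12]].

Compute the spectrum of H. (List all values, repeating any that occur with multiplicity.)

-4, -2

det(H - λI) = (6 - λ)(-12 - λ) - (10)·(-8) = λ^2 + 6λ + 8.
This factors as (λ + 4)·(λ + 2) = 0.
Eigenvalues: -4, -2.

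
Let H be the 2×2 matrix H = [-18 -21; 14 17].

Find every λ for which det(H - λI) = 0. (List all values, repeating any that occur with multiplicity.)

-4, 3

det(H - rI) = (-18 - r)(17 - r) - (-21)·(14) = r^2 + r - 12.
This factors as (r + 4)·(r - 3) = 0.
Eigenvalues: -4, 3.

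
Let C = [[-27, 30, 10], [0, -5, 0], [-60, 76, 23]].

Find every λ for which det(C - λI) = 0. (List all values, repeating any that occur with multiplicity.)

-7, -5, 3

Set up det(tI - C) = 0.
Expanding the 3×3 determinant: p(t) = t^3 + 9t^2 - t - 105.
Since p(3) = 0, t = 3 is a root.
Dividing by (t - 3) leaves t^2 + 12t + 35.
The quadratic factors as (t + 7)·(t + 5).
Eigenvalues: -7, -5, 3.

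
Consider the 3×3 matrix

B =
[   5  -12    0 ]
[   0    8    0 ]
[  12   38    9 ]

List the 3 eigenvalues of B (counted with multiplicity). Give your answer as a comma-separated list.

5, 8, 9

The characteristic polynomial is p(μ) = det(μI - B).
Expanding the 3×3 determinant: p(μ) = μ^3 - 22μ^2 + 157μ - 360.
Try μ = 8: p(8) = 0, so 8 is a root.
Factor out (μ - 8): p(μ) = (μ - 8)·(μ^2 - 14μ + 45).
The quadratic factors as (μ - 5)·(μ - 9).
Eigenvalues: 5, 8, 9.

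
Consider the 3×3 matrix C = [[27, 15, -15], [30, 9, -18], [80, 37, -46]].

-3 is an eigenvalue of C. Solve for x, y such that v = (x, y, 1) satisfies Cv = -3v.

We need (C + 3I)v = 0.
C + 3I = [[30, 15, -15], [30, 12, -18], [80, 37, -43]].
Row 1: (30)·x + (15)·y + (-15)·1 = 0
Row 2: (30)·x + (12)·y + (-18)·1 = 0
Row 3: (80)·x + (37)·y + (-43)·1 = 0
Solving gives x = 1, y = -1.
Check: C·(1, -1, 1) = (-3, 3, -3) = -3·(1, -1, 1).

1, -1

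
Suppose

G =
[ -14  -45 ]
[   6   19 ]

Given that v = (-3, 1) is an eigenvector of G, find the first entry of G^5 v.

-3

First find the eigenvalue: Gv = (-3, 1) = 1·(-3, 1), so λ = 1.
Then G^5 v = λ^5·v = 1^5·(-3, 1) = 1·(-3, 1) = (-3, 1).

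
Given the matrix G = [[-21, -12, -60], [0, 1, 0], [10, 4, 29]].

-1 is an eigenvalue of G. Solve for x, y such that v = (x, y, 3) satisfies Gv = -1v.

-9, 0

We need (G + 1I)v = 0.
G + 1I = [[-20, -12, -60], [0, 2, 0], [10, 4, 30]].
Row 1: (-20)·x + (-12)·y + (-60)·3 = 0
Row 2: (0)·x + (2)·y + (0)·3 = 0
Row 3: (10)·x + (4)·y + (30)·3 = 0
Solving gives x = -9, y = 0.
Check: G·(-9, 0, 3) = (9, 0, -3) = -1·(-9, 0, 3).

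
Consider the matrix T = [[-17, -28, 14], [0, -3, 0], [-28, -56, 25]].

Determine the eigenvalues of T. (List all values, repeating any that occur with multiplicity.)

-3, -3, 11

Set up det(lambda·I - T) = 0.
Expanding along the first row, p(lambda) = lambda^3 - 5·lambda^2 - 57·lambda - 99.
Since p(-3) = 0, lambda = -3 is a root.
Factor out (lambda + 3): p(lambda) = (lambda + 3)·(lambda^2 - 8·lambda - 33).
The quadratic factors as (lambda + 3)·(lambda - 11).
Eigenvalues: -3, -3, 11.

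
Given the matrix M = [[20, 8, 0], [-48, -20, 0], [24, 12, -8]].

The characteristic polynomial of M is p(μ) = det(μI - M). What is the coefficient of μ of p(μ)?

-16

p(μ) = μ^3 + 8μ^2 - 16μ - 128.
The coefficient of μ is -16.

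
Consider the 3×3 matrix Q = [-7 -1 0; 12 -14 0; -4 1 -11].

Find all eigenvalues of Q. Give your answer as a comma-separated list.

-11, -11, -10

The characteristic polynomial is p(lambda) = det(lambda·I - Q).
Expanding the 3×3 determinant: p(lambda) = lambda^3 + 32·lambda^2 + 341·lambda + 1210.
Try lambda = -11: p(-11) = 0, so -11 is a root.
Factor out (lambda + 11): p(lambda) = (lambda + 11)·(lambda^2 + 21·lambda + 110).
The quadratic factors as (lambda + 11)·(lambda + 10).
Eigenvalues: -11, -11, -10.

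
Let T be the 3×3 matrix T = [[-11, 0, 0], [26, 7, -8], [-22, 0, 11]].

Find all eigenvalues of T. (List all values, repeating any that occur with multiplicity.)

-11, 7, 11

Set up det(tI - T) = 0.
Expanding the 3×3 determinant: p(t) = t^3 - 7t^2 - 121t + 847.
Try t = 7: p(7) = 0, so 7 is a root.
Factor out (t - 7): p(t) = (t - 7)·(t^2 - 121).
The quadratic factors as (t + 11)·(t - 11).
Eigenvalues: -11, 7, 11.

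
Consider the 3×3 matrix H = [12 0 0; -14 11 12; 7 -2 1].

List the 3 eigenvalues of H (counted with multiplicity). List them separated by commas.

Set up det(tI - H) = 0.
Expanding the 3×3 determinant: p(t) = t^3 - 24t^2 + 179t - 420.
Since p(5) = 0, t = 5 is a root.
Dividing by (t - 5) leaves t^2 - 19t + 84.
The quadratic factors as (t - 7)·(t - 12).
Eigenvalues: 5, 7, 12.

5, 7, 12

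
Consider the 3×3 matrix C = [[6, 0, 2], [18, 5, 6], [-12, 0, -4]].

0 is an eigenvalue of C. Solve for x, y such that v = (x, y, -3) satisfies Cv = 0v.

1, 0

We need (C)v = 0.
C = [[6, 0, 2], [18, 5, 6], [-12, 0, -4]].
Row 1: (6)·x + (0)·y + (2)·-3 = 0
Row 2: (18)·x + (5)·y + (6)·-3 = 0
Row 3: (-12)·x + (0)·y + (-4)·-3 = 0
Solving gives x = 1, y = 0.
Check: C·(1, 0, -3) = (0, 0, 0) = 0·(1, 0, -3).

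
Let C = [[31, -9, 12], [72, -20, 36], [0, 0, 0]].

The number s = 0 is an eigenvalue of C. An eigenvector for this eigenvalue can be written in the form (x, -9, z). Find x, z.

We need (C)v = 0.
C = [[31, -9, 12], [72, -20, 36], [0, 0, 0]].
Row 1: (31)·x + (-9)·-9 + (12)·z = 0
Row 2: (72)·x + (-20)·-9 + (36)·z = 0
Row 3: (0)·x + (0)·-9 + (0)·z = 0
Solving gives x = -3, z = 1.
Check: C·(-3, -9, 1) = (0, 0, 0) = 0·(-3, -9, 1).

-3, 1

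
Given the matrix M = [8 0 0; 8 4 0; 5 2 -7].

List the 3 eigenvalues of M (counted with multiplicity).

-7, 4, 8

M is lower triangular, so its eigenvalues are the diagonal entries.
Diagonal: 8, 4, -7.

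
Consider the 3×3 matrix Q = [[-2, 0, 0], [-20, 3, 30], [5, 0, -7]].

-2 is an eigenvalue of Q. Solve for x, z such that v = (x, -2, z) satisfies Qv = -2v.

We need (Q + 2I)v = 0.
Q + 2I = [[0, 0, 0], [-20, 5, 30], [5, 0, -5]].
Row 1: (0)·x + (0)·-2 + (0)·z = 0
Row 2: (-20)·x + (5)·-2 + (30)·z = 0
Row 3: (5)·x + (0)·-2 + (-5)·z = 0
Solving gives x = 1, z = 1.
Check: Q·(1, -2, 1) = (-2, 4, -2) = -2·(1, -2, 1).

1, 1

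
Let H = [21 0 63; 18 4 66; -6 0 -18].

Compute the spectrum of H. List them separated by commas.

Set up det(sI - H) = 0.
Cofactor expansion gives p(s) = s^3 - 7s^2 + 12s.
Rational-root test: s = 0 gives p(0) = 0.
Dividing by s leaves s^2 - 7s + 12.
The quadratic factors as (s - 3)·(s - 4).
Eigenvalues: 0, 3, 4.

0, 3, 4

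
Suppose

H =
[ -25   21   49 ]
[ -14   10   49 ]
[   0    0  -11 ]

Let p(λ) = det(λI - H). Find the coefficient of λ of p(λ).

209

p(λ) = λ^3 + 26λ^2 + 209λ + 484.
The coefficient of λ is 209.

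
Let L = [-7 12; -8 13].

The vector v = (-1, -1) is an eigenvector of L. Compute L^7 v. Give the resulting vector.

First find the eigenvalue: Lv = (-5, -5) = 5·(-1, -1), so λ = 5.
Then L^7 v = λ^7·v = 5^7·(-1, -1) = 78125·(-1, -1) = (-78125, -78125).

(-78125, -78125)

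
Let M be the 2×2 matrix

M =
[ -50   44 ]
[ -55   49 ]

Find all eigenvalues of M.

det(M - λI) = (-50 - λ)(49 - λ) - (44)·(-55) = λ^2 + λ - 30.
This factors as (λ + 6)·(λ - 5) = 0.
Eigenvalues: -6, 5.

-6, 5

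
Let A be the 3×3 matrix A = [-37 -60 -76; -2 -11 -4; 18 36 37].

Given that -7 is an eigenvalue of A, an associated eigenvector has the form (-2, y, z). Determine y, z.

We need (A + 7I)v = 0.
A + 7I = [[-30, -60, -76], [-2, -4, -4], [18, 36, 44]].
Row 1: (-30)·-2 + (-60)·y + (-76)·z = 0
Row 2: (-2)·-2 + (-4)·y + (-4)·z = 0
Row 3: (18)·-2 + (36)·y + (44)·z = 0
Solving gives y = 1, z = 0.
Check: A·(-2, 1, 0) = (14, -7, 0) = -7·(-2, 1, 0).

1, 0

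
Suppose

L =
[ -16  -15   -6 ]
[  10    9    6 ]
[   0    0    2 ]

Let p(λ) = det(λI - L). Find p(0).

-12

p(0) = det(0·I − L) = det(−L) = (−1)^3·det(L).
det(L) = 12, so p(0) = -12.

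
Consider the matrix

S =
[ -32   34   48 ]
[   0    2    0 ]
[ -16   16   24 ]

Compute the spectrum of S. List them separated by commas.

The characteristic polynomial is p(λ) = det(λI - S).
Expanding the 3×3 determinant: p(λ) = λ^3 + 6λ^2 - 16λ.
Try λ = 0: p(0) = 0, so 0 is a root.
Factor out λ: p(λ) = λ·(λ^2 + 6λ - 16).
The quadratic factors as (λ + 8)·(λ - 2).
Eigenvalues: -8, 0, 2.

-8, 0, 2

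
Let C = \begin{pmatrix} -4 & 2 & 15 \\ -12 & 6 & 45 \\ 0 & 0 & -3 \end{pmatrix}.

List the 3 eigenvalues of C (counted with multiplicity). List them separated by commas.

-3, 0, 2

Compute the characteristic polynomial p(t) = det(tI - C).
Expanding the 3×3 determinant: p(t) = t^3 + t^2 - 6t.
Since p(2) = 0, t = 2 is a root.
Dividing by (t - 2) leaves t^2 + 3t.
The quadratic factors as (t + 3)·t.
Eigenvalues: -3, 0, 2.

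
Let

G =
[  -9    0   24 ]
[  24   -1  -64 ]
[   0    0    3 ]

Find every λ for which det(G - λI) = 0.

Compute the characteristic polynomial p(λ) = det(λI - G).
Expanding the 3×3 determinant: p(λ) = λ^3 + 7λ^2 - 21λ - 27.
Try λ = -1: p(-1) = 0, so -1 is a root.
Dividing by (λ + 1) leaves λ^2 + 6λ - 27.
The quadratic factors as (λ + 9)·(λ - 3).
Eigenvalues: -9, -1, 3.

-9, -1, 3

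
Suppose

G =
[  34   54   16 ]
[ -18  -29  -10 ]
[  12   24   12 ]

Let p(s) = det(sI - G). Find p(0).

-168

p(0) = det(0·I − G) = det(−G) = (−1)^3·det(G).
det(G) = 168, so p(0) = -168.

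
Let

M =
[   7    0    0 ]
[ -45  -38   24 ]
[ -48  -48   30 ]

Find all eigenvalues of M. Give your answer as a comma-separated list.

-6, -2, 7

Set up det(λI - M) = 0.
Expanding along the first row, p(λ) = λ^3 + λ^2 - 44λ - 84.
Try λ = -6: p(-6) = 0, so -6 is a root.
Dividing by (λ + 6) leaves λ^2 - 5λ - 14.
The quadratic factors as (λ + 2)·(λ - 7).
Eigenvalues: -6, -2, 7.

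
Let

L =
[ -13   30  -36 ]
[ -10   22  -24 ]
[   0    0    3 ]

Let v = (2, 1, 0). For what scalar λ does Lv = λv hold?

2

Compute Lv: L·(2, 1, 0) = (4, 2, 0).
Since Lv = λv, compare component 1: 4 = λ·2, so λ = 2.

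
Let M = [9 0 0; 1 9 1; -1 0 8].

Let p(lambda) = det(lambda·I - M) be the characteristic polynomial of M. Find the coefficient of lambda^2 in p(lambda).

-26

The coefficient of lambda^2 of det(lambda·I - M) is −trace(M).
trace(M) = (9) + (9) + (8) = 26, so the coefficient is -26.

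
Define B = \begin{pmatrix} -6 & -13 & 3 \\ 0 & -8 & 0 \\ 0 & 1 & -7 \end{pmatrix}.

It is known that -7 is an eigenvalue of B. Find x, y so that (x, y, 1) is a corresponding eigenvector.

We need (B + 7I)v = 0.
B + 7I = [[1, -13, 3], [0, -1, 0], [0, 1, 0]].
Row 1: (1)·x + (-13)·y + (3)·1 = 0
Row 2: (0)·x + (-1)·y + (0)·1 = 0
Row 3: (0)·x + (1)·y + (0)·1 = 0
Solving gives x = -3, y = 0.
Check: B·(-3, 0, 1) = (21, 0, -7) = -7·(-3, 0, 1).

-3, 0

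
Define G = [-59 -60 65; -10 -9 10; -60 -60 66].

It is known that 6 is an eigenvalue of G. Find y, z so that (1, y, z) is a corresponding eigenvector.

We need (G - 6I)v = 0.
G - 6I = [[-65, -60, 65], [-10, -15, 10], [-60, -60, 60]].
Row 1: (-65)·1 + (-60)·y + (65)·z = 0
Row 2: (-10)·1 + (-15)·y + (10)·z = 0
Row 3: (-60)·1 + (-60)·y + (60)·z = 0
Solving gives y = 0, z = 1.
Check: G·(1, 0, 1) = (6, 0, 6) = 6·(1, 0, 1).

0, 1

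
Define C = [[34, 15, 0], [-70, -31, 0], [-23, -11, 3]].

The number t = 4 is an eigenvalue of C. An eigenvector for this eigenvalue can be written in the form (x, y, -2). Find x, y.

2, -4

We need (C - 4I)v = 0.
C - 4I = [[30, 15, 0], [-70, -35, 0], [-23, -11, -1]].
Row 1: (30)·x + (15)·y + (0)·-2 = 0
Row 2: (-70)·x + (-35)·y + (0)·-2 = 0
Row 3: (-23)·x + (-11)·y + (-1)·-2 = 0
Solving gives x = 2, y = -4.
Check: C·(2, -4, -2) = (8, -16, -8) = 4·(2, -4, -2).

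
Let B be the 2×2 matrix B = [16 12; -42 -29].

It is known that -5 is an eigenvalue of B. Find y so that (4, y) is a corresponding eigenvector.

-7

We need (B + 5I)v = 0.
B + 5I = [[21, 12], [-42, -24]].
Row 1: (21)·4 + (12)·y = 0
Row 2: (-42)·4 + (-24)·y = 0
Solving gives y = -7.
Check: B·(4, -7) = (-20, 35) = -5·(4, -7).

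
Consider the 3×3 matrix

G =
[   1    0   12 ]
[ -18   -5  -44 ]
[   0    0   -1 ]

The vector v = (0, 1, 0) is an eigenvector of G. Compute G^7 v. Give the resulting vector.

(0, -78125, 0)

First find the eigenvalue: Gv = (0, -5, 0) = -5·(0, 1, 0), so λ = -5.
Then G^7 v = λ^7·v = (-5)^7·(0, 1, 0) = -78125·(0, 1, 0) = (0, -78125, 0).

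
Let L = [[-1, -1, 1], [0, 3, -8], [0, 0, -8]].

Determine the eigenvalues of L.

-8, -1, 3

L is upper triangular, so its eigenvalues are the diagonal entries.
Diagonal: -1, 3, -8.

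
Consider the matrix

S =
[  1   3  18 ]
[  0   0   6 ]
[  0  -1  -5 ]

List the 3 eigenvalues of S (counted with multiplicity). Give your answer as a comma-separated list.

Set up det(tI - S) = 0.
Cofactor expansion gives p(t) = t^3 + 4t^2 + t - 6.
Rational-root test: t = -3 gives p(-3) = 0.
Dividing by (t + 3) leaves t^2 + t - 2.
The quadratic factors as (t + 2)·(t - 1).
Eigenvalues: -3, -2, 1.

-3, -2, 1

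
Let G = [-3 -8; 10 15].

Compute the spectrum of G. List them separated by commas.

5, 7

det(G - tI) = (-3 - t)(15 - t) - (-8)·(10) = t^2 - 12t + 35.
This factors as (t - 5)·(t - 7) = 0.
Eigenvalues: 5, 7.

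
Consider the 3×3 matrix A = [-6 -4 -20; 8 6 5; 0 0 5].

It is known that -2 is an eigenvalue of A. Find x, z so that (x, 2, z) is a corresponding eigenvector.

We need (A + 2I)v = 0.
A + 2I = [[-4, -4, -20], [8, 8, 5], [0, 0, 7]].
Row 1: (-4)·x + (-4)·2 + (-20)·z = 0
Row 2: (8)·x + (8)·2 + (5)·z = 0
Row 3: (0)·x + (0)·2 + (7)·z = 0
Solving gives x = -2, z = 0.
Check: A·(-2, 2, 0) = (4, -4, 0) = -2·(-2, 2, 0).

-2, 0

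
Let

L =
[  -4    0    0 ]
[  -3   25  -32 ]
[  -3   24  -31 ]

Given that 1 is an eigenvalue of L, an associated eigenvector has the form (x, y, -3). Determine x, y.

0, -4

We need (L - 1I)v = 0.
L - 1I = [[-5, 0, 0], [-3, 24, -32], [-3, 24, -32]].
Row 1: (-5)·x + (0)·y + (0)·-3 = 0
Row 2: (-3)·x + (24)·y + (-32)·-3 = 0
Row 3: (-3)·x + (24)·y + (-32)·-3 = 0
Solving gives x = 0, y = -4.
Check: L·(0, -4, -3) = (0, -4, -3) = 1·(0, -4, -3).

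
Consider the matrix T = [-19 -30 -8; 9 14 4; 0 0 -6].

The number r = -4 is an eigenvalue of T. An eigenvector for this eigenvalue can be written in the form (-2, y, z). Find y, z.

We need (T + 4I)v = 0.
T + 4I = [[-15, -30, -8], [9, 18, 4], [0, 0, -2]].
Row 1: (-15)·-2 + (-30)·y + (-8)·z = 0
Row 2: (9)·-2 + (18)·y + (4)·z = 0
Row 3: (0)·-2 + (0)·y + (-2)·z = 0
Solving gives y = 1, z = 0.
Check: T·(-2, 1, 0) = (8, -4, 0) = -4·(-2, 1, 0).

1, 0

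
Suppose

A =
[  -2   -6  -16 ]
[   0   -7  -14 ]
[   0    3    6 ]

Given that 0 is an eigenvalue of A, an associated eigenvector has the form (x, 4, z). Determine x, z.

We need (A)v = 0.
A = [[-2, -6, -16], [0, -7, -14], [0, 3, 6]].
Row 1: (-2)·x + (-6)·4 + (-16)·z = 0
Row 2: (0)·x + (-7)·4 + (-14)·z = 0
Row 3: (0)·x + (3)·4 + (6)·z = 0
Solving gives x = 4, z = -2.
Check: A·(4, 4, -2) = (0, 0, 0) = 0·(4, 4, -2).

4, -2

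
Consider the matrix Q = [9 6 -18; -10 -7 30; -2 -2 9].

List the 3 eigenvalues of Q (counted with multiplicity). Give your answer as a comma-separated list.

Set up det(μI - Q) = 0.
Expanding along the first row, p(μ) = μ^3 - 11μ^2 + 39μ - 45.
Try μ = 3: p(3) = 0, so 3 is a root.
Factor out (μ - 3): p(μ) = (μ - 3)·(μ^2 - 8μ + 15).
The quadratic factors as (μ - 3)·(μ - 5).
Eigenvalues: 3, 3, 5.

3, 3, 5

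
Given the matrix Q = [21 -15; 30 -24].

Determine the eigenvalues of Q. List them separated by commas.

-9, 6

det(Q - λI) = (21 - λ)(-24 - λ) - (-15)·(30) = λ^2 + 3λ - 54.
This factors as (λ + 9)·(λ - 6) = 0.
Eigenvalues: -9, 6.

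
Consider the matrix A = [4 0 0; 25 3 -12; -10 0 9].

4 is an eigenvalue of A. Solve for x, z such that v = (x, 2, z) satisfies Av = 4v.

We need (A - 4I)v = 0.
A - 4I = [[0, 0, 0], [25, -1, -12], [-10, 0, 5]].
Row 1: (0)·x + (0)·2 + (0)·z = 0
Row 2: (25)·x + (-1)·2 + (-12)·z = 0
Row 3: (-10)·x + (0)·2 + (5)·z = 0
Solving gives x = 2, z = 4.
Check: A·(2, 2, 4) = (8, 8, 16) = 4·(2, 2, 4).

2, 4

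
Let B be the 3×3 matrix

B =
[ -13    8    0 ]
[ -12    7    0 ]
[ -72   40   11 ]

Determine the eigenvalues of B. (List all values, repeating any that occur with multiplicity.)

-5, -1, 11

The characteristic polynomial is p(r) = det(rI - B).
Expanding the 3×3 determinant: p(r) = r^3 - 5r^2 - 61r - 55.
Rational-root test: r = -1 gives p(-1) = 0.
Dividing by (r + 1) leaves r^2 - 6r - 55.
The quadratic factors as (r + 5)·(r - 11).
Eigenvalues: -5, -1, 11.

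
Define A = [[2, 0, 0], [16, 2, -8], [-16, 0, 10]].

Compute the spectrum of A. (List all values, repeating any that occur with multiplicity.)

2, 2, 10

The characteristic polynomial is p(r) = det(rI - A).
Expanding along the first row, p(r) = r^3 - 14r^2 + 44r - 40.
Try r = 2: p(2) = 0, so 2 is a root.
Dividing by (r - 2) leaves r^2 - 12r + 20.
The quadratic factors as (r - 2)·(r - 10).
Eigenvalues: 2, 2, 10.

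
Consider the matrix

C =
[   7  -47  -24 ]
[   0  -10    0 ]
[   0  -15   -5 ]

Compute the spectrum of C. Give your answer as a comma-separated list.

Set up det(λI - C) = 0.
Cofactor expansion gives p(λ) = λ^3 + 8λ^2 - 55λ - 350.
Since p(-5) = 0, λ = -5 is a root.
Factor out (λ + 5): p(λ) = (λ + 5)·(λ^2 + 3λ - 70).
The quadratic factors as (λ + 10)·(λ - 7).
Eigenvalues: -10, -5, 7.

-10, -5, 7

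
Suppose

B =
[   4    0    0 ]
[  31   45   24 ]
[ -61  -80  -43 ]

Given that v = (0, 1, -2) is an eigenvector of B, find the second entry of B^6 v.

729

First find the eigenvalue: Bv = (0, -3, 6) = -3·(0, 1, -2), so λ = -3.
Then B^6 v = λ^6·v = (-3)^6·(0, 1, -2) = 729·(0, 1, -2) = (0, 729, -1458).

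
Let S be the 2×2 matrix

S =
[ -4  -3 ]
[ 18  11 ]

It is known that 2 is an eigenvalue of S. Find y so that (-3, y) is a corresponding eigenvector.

6

We need (S - 2I)v = 0.
S - 2I = [[-6, -3], [18, 9]].
Row 1: (-6)·-3 + (-3)·y = 0
Row 2: (18)·-3 + (9)·y = 0
Solving gives y = 6.
Check: S·(-3, 6) = (-6, 12) = 2·(-3, 6).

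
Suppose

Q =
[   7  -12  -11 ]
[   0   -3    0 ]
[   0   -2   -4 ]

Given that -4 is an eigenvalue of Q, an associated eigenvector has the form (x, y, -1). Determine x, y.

We need (Q + 4I)v = 0.
Q + 4I = [[11, -12, -11], [0, 1, 0], [0, -2, 0]].
Row 1: (11)·x + (-12)·y + (-11)·-1 = 0
Row 2: (0)·x + (1)·y + (0)·-1 = 0
Row 3: (0)·x + (-2)·y + (0)·-1 = 0
Solving gives x = -1, y = 0.
Check: Q·(-1, 0, -1) = (4, 0, 4) = -4·(-1, 0, -1).

-1, 0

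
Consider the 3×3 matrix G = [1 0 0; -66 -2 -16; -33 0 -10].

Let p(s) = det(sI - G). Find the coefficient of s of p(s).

p(s) = s^3 + 11s^2 + 8s - 20.
The coefficient of s is 8.

8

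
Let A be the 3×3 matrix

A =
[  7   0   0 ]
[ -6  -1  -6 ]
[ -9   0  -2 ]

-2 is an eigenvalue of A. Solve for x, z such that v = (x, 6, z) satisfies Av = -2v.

We need (A + 2I)v = 0.
A + 2I = [[9, 0, 0], [-6, 1, -6], [-9, 0, 0]].
Row 1: (9)·x + (0)·6 + (0)·z = 0
Row 2: (-6)·x + (1)·6 + (-6)·z = 0
Row 3: (-9)·x + (0)·6 + (0)·z = 0
Solving gives x = 0, z = 1.
Check: A·(0, 6, 1) = (0, -12, -2) = -2·(0, 6, 1).

0, 1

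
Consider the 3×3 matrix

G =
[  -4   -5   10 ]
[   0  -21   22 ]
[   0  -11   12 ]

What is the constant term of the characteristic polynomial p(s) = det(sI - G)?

p(0) = det(0·I − G) = det(−G) = (−1)^3·det(G).
det(G) = 40, so p(0) = -40.

-40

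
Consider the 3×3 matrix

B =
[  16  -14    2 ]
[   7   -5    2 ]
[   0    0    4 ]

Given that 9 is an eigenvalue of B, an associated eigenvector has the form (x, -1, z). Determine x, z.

-2, 0

We need (B - 9I)v = 0.
B - 9I = [[7, -14, 2], [7, -14, 2], [0, 0, -5]].
Row 1: (7)·x + (-14)·-1 + (2)·z = 0
Row 2: (7)·x + (-14)·-1 + (2)·z = 0
Row 3: (0)·x + (0)·-1 + (-5)·z = 0
Solving gives x = -2, z = 0.
Check: B·(-2, -1, 0) = (-18, -9, 0) = 9·(-2, -1, 0).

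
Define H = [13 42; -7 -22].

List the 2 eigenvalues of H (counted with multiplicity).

-8, -1

det(H - λI) = (13 - λ)(-22 - λ) - (42)·(-7) = λ^2 + 9λ + 8.
This factors as (λ + 8)·(λ + 1) = 0.
Eigenvalues: -8, -1.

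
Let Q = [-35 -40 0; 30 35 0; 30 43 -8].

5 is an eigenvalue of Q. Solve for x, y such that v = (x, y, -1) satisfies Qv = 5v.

We need (Q - 5I)v = 0.
Q - 5I = [[-40, -40, 0], [30, 30, 0], [30, 43, -13]].
Row 1: (-40)·x + (-40)·y + (0)·-1 = 0
Row 2: (30)·x + (30)·y + (0)·-1 = 0
Row 3: (30)·x + (43)·y + (-13)·-1 = 0
Solving gives x = 1, y = -1.
Check: Q·(1, -1, -1) = (5, -5, -5) = 5·(1, -1, -1).

1, -1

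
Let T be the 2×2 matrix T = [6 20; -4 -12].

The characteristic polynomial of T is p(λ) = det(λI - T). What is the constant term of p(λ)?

8

p(λ) = λ^2 + 6λ + 8.
The constant term is 8.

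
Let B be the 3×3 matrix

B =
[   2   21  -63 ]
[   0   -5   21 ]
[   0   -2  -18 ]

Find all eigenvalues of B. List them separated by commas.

Set up det(sI - B) = 0.
Expanding the 3×3 determinant: p(s) = s^3 + 21s^2 + 86s - 264.
Since p(2) = 0, s = 2 is a root.
Dividing by (s - 2) leaves s^2 + 23s + 132.
The quadratic factors as (s + 12)·(s + 11).
Eigenvalues: -12, -11, 2.

-12, -11, 2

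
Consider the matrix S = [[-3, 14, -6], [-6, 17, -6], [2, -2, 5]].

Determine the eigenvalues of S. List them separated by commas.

Compute the characteristic polynomial p(μ) = det(μI - S).
Cofactor expansion gives p(μ) = μ^3 - 19μ^2 + 103μ - 165.
Since p(3) = 0, μ = 3 is a root.
Factor out (μ - 3): p(μ) = (μ - 3)·(μ^2 - 16μ + 55).
The quadratic factors as (μ - 5)·(μ - 11).
Eigenvalues: 3, 5, 11.

3, 5, 11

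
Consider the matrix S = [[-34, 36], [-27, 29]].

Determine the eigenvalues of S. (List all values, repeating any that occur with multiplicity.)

det(S - rI) = (-34 - r)(29 - r) - (36)·(-27) = r^2 + 5r - 14.
This factors as (r + 7)·(r - 2) = 0.
Eigenvalues: -7, 2.

-7, 2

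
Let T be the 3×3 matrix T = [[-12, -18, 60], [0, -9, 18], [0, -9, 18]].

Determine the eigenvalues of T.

-12, 0, 9

Set up det(μI - T) = 0.
Expanding along the first row, p(μ) = μ^3 + 3μ^2 - 108μ.
Rational-root test: μ = 0 gives p(0) = 0.
Factor out μ: p(μ) = μ·(μ^2 + 3μ - 108).
The quadratic factors as (μ + 12)·(μ - 9).
Eigenvalues: -12, 0, 9.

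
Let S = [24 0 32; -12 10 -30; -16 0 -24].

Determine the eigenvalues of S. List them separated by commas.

-8, 8, 10

Set up det(lambda·I - S) = 0.
Expanding along the first row, p(lambda) = lambda^3 - 10·lambda^2 - 64·lambda + 640.
Rational-root test: lambda = 8 gives p(8) = 0.
Dividing by (lambda - 8) leaves lambda^2 - 2·lambda - 80.
The quadratic factors as (lambda + 8)·(lambda - 10).
Eigenvalues: -8, 8, 10.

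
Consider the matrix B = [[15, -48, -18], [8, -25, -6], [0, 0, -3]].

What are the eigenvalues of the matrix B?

Compute the characteristic polynomial p(λ) = det(λI - B).
Expanding along the first row, p(λ) = λ^3 + 13λ^2 + 39λ + 27.
Rational-root test: λ = -3 gives p(-3) = 0.
Factor out (λ + 3): p(λ) = (λ + 3)·(λ^2 + 10λ + 9).
The quadratic factors as (λ + 9)·(λ + 1).
Eigenvalues: -9, -3, -1.

-9, -3, -1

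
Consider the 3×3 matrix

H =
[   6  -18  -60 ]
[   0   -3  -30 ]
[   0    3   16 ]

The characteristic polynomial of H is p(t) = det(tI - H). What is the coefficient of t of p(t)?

120

p(t) = t^3 - 19t^2 + 120t - 252.
The coefficient of t is 120.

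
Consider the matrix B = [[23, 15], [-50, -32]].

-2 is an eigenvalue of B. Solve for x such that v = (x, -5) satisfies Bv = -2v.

We need (B + 2I)v = 0.
B + 2I = [[25, 15], [-50, -30]].
Row 1: (25)·x + (15)·-5 = 0
Row 2: (-50)·x + (-30)·-5 = 0
Solving gives x = 3.
Check: B·(3, -5) = (-6, 10) = -2·(3, -5).

3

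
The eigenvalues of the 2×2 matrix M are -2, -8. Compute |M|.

det(M) is the product of the eigenvalues: (-2) · (-8) = 16.

16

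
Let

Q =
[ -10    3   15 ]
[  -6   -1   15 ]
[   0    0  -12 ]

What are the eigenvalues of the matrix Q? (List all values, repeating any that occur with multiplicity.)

-12, -7, -4

The characteristic polynomial is p(lambda) = det(lambda·I - Q).
Cofactor expansion gives p(lambda) = lambda^3 + 23·lambda^2 + 160·lambda + 336.
Try lambda = -4: p(-4) = 0, so -4 is a root.
Dividing by (lambda + 4) leaves lambda^2 + 19·lambda + 84.
The quadratic factors as (lambda + 12)·(lambda + 7).
Eigenvalues: -12, -7, -4.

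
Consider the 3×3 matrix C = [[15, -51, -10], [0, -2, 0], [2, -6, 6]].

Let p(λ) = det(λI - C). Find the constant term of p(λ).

p(λ) = λ^3 - 19λ^2 + 68λ + 220.
The constant term is 220.

220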